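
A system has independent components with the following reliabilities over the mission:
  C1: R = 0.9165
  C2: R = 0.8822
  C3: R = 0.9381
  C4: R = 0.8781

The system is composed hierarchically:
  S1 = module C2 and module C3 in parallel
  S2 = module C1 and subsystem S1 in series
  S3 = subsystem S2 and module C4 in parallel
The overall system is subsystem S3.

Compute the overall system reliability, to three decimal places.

0.989

Parallel (C2 and C3): 1 − (1 − 0.88220)(1 − 0.93810) = 0.99271
Series (C1 and [0.99271]): 0.91650 × 0.99271 = 0.90982
Parallel ([0.90982] and C4): 1 − (1 − 0.90982)(1 − 0.87810) = 0.989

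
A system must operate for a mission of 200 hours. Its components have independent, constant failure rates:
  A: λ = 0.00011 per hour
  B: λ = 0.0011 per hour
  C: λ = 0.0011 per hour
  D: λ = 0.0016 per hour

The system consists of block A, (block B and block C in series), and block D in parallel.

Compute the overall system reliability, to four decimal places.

R(A) = exp(−0.00011 × 200) = 0.978240
R(B) = exp(−0.0011 × 200) = 0.802519
R(C) = exp(−0.0011 × 200) = 0.802519
R(D) = exp(−0.0016 × 200) = 0.726149
Series (B and C): 0.802519 × 0.802519 = 0.644037
Parallel (A, [0.644037], and D): 1 − (1 − 0.978240)(1 − 0.644037)(1 − 0.726149) = 0.9979

0.9979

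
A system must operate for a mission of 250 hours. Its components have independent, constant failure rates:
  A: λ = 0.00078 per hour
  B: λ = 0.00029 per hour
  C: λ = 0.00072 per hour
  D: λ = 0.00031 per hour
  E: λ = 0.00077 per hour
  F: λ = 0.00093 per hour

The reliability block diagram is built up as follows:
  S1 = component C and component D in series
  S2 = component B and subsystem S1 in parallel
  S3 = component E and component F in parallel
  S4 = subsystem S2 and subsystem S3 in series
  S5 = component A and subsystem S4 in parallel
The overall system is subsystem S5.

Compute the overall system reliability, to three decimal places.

R(A) = exp(−0.00078 × 250) = 0.82283
R(B) = exp(−0.00029 × 250) = 0.93007
R(C) = exp(−0.00072 × 250) = 0.83527
R(D) = exp(−0.00031 × 250) = 0.92543
R(E) = exp(−0.00077 × 250) = 0.82489
R(F) = exp(−0.00093 × 250) = 0.79255
Series (C and D): 0.83527 × 0.92543 = 0.77298
Parallel (B and [0.77298]): 1 − (1 − 0.93007)(1 − 0.77298) = 0.98412
Parallel (E and F): 1 − (1 − 0.82489)(1 − 0.79255) = 0.96367
Series ([0.98412] and [0.96367]): 0.98412 × 0.96367 = 0.94837
Parallel (A and [0.94837]): 1 − (1 − 0.82283)(1 − 0.94837) = 0.991

0.991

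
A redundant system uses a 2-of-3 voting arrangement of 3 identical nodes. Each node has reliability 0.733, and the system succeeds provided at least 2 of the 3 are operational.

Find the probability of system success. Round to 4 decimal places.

R = Σ_{i=2}^{3} C(3,i) p^i (1−p)^{3−i} with p = 0.733
C(3,2)·0.733^2·0.267^1 = 0.430368
C(3,3)·0.733^3·0.267^0 = 0.393833
Sum = 0.8242

0.8242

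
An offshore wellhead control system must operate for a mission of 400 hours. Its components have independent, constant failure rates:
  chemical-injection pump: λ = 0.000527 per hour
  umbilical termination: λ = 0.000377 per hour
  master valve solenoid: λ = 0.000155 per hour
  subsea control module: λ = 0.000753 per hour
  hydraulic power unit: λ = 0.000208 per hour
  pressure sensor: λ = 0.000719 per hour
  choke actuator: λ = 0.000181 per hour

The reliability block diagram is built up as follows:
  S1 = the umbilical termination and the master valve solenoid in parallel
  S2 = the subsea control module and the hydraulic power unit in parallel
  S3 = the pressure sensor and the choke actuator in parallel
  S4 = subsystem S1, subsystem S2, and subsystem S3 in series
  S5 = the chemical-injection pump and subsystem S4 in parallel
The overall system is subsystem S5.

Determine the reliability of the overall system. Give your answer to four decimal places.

R(chemical-injection pump) = exp(−0.000527 × 400) = 0.809936
R(umbilical termination) = exp(−0.000377 × 400) = 0.860020
R(master valve solenoid) = exp(−0.000155 × 400) = 0.939883
R(subsea control module) = exp(−0.000753 × 400) = 0.739930
R(hydraulic power unit) = exp(−0.000208 × 400) = 0.920167
R(pressure sensor) = exp(−0.000719 × 400) = 0.750062
R(choke actuator) = exp(−0.000181 × 400) = 0.930159
Parallel (umbilical termination and master valve solenoid): 1 − (1 − 0.860020)(1 − 0.939883) = 0.991585
Parallel (subsea control module and hydraulic power unit): 1 − (1 − 0.739930)(1 − 0.920167) = 0.979238
Parallel (pressure sensor and choke actuator): 1 − (1 − 0.750062)(1 − 0.930159) = 0.982544
Series ([0.991585], [0.979238], and [0.982544]): 0.991585 × 0.979238 × 0.982544 = 0.954048
Parallel (chemical-injection pump and [0.954048]): 1 − (1 − 0.809936)(1 − 0.954048) = 0.9913

0.9913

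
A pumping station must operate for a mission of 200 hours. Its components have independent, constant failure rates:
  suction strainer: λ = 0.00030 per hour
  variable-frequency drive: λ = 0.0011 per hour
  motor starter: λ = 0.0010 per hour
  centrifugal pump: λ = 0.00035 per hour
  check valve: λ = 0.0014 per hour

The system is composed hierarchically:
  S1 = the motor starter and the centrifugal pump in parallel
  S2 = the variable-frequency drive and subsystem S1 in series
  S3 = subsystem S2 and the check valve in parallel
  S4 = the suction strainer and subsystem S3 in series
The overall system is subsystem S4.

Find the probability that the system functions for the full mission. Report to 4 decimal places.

R(suction strainer) = exp(−0.00030 × 200) = 0.941765
R(variable-frequency drive) = exp(−0.0011 × 200) = 0.802519
R(motor starter) = exp(−0.0010 × 200) = 0.818731
R(centrifugal pump) = exp(−0.00035 × 200) = 0.932394
R(check valve) = exp(−0.0014 × 200) = 0.755784
Parallel (motor starter and centrifugal pump): 1 − (1 − 0.818731)(1 − 0.932394) = 0.987745
Series (variable-frequency drive and [0.987745]): 0.802519 × 0.987745 = 0.792684
Parallel ([0.792684] and check valve): 1 − (1 − 0.792684)(1 − 0.755784) = 0.949370
Series (suction strainer and [0.949370]): 0.941765 × 0.949370 = 0.8941

0.8941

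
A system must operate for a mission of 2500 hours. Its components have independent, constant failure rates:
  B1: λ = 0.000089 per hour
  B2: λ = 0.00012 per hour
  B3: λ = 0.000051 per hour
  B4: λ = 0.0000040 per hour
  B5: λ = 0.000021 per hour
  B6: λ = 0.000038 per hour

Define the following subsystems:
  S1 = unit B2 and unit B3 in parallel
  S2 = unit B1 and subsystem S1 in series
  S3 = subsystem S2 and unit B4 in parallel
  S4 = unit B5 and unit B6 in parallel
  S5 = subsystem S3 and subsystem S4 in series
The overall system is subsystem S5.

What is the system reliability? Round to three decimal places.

R(B1) = exp(−0.000089 × 2500) = 0.80052
R(B2) = exp(−0.00012 × 2500) = 0.74082
R(B3) = exp(−0.000051 × 2500) = 0.88029
R(B4) = exp(−0.0000040 × 2500) = 0.99005
R(B5) = exp(−0.000021 × 2500) = 0.94885
R(B6) = exp(−0.000038 × 2500) = 0.90937
Parallel (B2 and B3): 1 − (1 − 0.74082)(1 − 0.88029) = 0.96897
Series (B1 and [0.96897]): 0.80052 × 0.96897 = 0.77568
Parallel ([0.77568] and B4): 1 − (1 − 0.77568)(1 − 0.99005) = 0.99777
Parallel (B5 and B6): 1 − (1 − 0.94885)(1 − 0.90937) = 0.99536
Series ([0.99777] and [0.99536]): 0.99777 × 0.99536 = 0.993

0.993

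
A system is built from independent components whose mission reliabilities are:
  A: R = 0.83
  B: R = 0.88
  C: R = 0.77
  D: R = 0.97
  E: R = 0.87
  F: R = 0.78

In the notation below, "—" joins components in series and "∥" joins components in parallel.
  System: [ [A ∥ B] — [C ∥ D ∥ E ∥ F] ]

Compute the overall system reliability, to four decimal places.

0.9794

Parallel (A and B): 1 − (1 − 0.830000)(1 − 0.880000) = 0.979600
Parallel (C, D, E, and F): 1 − (1 − 0.770000)(1 − 0.970000)(1 − 0.870000)(1 − 0.780000) = 0.999803
Series ([0.979600] and [0.999803]): 0.979600 × 0.999803 = 0.9794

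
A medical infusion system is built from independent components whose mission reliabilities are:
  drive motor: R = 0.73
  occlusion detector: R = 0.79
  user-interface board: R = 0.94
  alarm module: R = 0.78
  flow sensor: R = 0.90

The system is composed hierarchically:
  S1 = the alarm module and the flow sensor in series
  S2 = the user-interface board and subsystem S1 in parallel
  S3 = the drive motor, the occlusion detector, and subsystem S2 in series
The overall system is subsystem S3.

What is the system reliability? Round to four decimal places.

0.5664

Series (alarm module and flow sensor): 0.780000 × 0.900000 = 0.702000
Parallel (user-interface board and [0.702000]): 1 − (1 − 0.940000)(1 − 0.702000) = 0.982120
Series (drive motor, occlusion detector, and [0.982120]): 0.730000 × 0.790000 × 0.982120 = 0.5664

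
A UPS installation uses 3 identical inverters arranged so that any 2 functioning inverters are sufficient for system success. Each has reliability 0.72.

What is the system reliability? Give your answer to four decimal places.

0.8087

R = Σ_{i=2}^{3} C(3,i) p^i (1−p)^{3−i} with p = 0.72
C(3,2)·0.72^2·0.28^1 = 0.435456
C(3,3)·0.72^3·0.28^0 = 0.373248
Sum = 0.8087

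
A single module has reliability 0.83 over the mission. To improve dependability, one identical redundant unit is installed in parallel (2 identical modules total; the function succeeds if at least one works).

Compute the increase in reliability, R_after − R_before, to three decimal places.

R_before = 0.83
R_after = 1 − (1 − 0.83)^2 = 0.971
ΔR = 0.971 − 0.83 = 0.141

0.141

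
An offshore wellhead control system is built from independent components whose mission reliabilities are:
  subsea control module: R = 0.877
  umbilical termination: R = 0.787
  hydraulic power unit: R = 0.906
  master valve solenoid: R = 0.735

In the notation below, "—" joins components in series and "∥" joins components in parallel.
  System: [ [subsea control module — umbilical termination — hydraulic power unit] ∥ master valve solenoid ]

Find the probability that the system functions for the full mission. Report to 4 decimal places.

Series (subsea control module, umbilical termination, and hydraulic power unit): 0.877000 × 0.787000 × 0.906000 = 0.625320
Parallel ([0.625320] and master valve solenoid): 1 − (1 − 0.625320)(1 − 0.735000) = 0.9007

0.9007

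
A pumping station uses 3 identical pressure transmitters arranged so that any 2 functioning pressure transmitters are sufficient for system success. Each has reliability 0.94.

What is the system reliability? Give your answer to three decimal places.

0.990

R = Σ_{i=2}^{3} C(3,i) p^i (1−p)^{3−i} with p = 0.94
C(3,2)·0.94^2·0.06^1 = 0.15905
C(3,3)·0.94^3·0.06^0 = 0.83058
Sum = 0.990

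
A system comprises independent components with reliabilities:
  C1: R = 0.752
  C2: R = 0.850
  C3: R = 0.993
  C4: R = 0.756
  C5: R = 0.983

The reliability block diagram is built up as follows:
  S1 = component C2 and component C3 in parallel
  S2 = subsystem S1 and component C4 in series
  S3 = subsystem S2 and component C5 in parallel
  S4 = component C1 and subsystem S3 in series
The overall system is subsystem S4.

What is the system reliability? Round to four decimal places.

0.7489

Parallel (C2 and C3): 1 − (1 − 0.850000)(1 − 0.993000) = 0.998950
Series ([0.998950] and C4): 0.998950 × 0.756000 = 0.755206
Parallel ([0.755206] and C5): 1 − (1 − 0.755206)(1 − 0.983000) = 0.995839
Series (C1 and [0.995839]): 0.752000 × 0.995839 = 0.7489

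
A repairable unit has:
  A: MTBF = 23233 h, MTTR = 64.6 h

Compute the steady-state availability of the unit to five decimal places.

0.99723

A(A) = MTBF/(MTBF+MTTR) = 23233/(23233+64.6) = 0.99723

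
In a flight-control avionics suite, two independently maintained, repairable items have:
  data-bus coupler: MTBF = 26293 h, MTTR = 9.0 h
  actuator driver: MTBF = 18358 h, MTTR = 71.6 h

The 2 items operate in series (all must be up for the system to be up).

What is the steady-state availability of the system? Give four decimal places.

A(data-bus coupler) = MTBF/(MTBF+MTTR) = 26293/(26293+9.0) = 0.999658
A(actuator driver) = MTBF/(MTBF+MTTR) = 18358/(18358+71.6) = 0.996115
Series availability: 0.999658 × 0.996115 = 0.9958

0.9958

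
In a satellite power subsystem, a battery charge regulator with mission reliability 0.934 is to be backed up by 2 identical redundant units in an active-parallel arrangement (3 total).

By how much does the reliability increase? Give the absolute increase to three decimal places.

0.066

R_before = 0.934
R_after = 1 − (1 − 0.934)^3 = 1.000
ΔR = 1.000 − 0.934 = 0.066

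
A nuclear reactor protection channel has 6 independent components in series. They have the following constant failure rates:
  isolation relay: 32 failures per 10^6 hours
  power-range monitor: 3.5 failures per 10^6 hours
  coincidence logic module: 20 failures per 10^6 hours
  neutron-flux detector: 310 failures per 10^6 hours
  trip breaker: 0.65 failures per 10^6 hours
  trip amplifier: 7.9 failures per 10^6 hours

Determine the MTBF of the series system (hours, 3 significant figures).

Series of exponential components: λ_sys = Σ λ_i
λ_sys = 0.000032 + 0.0000035 + 0.000020 + 0.00031 + 0.00000065 + 0.0000079 = 3.7405e-04 /h
MTBF = 1 / λ_sys = 2670 h

2670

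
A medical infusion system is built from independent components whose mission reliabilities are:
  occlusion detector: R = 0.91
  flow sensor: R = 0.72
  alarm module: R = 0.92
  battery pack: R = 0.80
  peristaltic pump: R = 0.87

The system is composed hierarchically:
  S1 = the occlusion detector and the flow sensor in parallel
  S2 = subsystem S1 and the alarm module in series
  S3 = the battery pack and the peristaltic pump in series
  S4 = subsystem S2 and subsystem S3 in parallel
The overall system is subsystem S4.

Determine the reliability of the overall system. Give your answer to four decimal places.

Parallel (occlusion detector and flow sensor): 1 − (1 − 0.910000)(1 − 0.720000) = 0.974800
Series ([0.974800] and alarm module): 0.974800 × 0.920000 = 0.896816
Series (battery pack and peristaltic pump): 0.800000 × 0.870000 = 0.696000
Parallel ([0.896816] and [0.696000]): 1 − (1 − 0.896816)(1 − 0.696000) = 0.9686

0.9686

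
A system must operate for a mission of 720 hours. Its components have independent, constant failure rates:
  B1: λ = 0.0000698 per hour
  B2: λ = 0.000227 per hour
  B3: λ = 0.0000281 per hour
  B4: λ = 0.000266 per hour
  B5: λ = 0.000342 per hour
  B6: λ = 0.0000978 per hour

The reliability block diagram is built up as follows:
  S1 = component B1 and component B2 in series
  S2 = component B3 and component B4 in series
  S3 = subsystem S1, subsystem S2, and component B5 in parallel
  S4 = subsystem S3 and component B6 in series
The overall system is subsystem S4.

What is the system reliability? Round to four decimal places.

R(B1) = exp(−0.0000698 × 720) = 0.950986
R(B2) = exp(−0.000227 × 720) = 0.849217
R(B3) = exp(−0.0000281 × 720) = 0.979971
R(B4) = exp(−0.000266 × 720) = 0.825703
R(B5) = exp(−0.000342 × 720) = 0.781735
R(B6) = exp(−0.0000978 × 720) = 0.932006
Series (B1 and B2): 0.950986 × 0.849217 = 0.807593
Series (B3 and B4): 0.979971 × 0.825703 = 0.809165
Parallel ([0.807593], [0.809165], and B5): 1 − (1 − 0.807593)(1 − 0.809165)(1 − 0.781735) = 0.991986
Series ([0.991986] and B6): 0.991986 × 0.932006 = 0.9245

0.9245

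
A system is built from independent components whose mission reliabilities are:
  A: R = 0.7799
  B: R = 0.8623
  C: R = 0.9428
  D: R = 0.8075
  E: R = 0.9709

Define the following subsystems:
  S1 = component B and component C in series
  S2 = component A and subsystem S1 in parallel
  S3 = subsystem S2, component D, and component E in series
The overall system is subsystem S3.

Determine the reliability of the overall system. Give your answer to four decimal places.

Series (B and C): 0.862300 × 0.942800 = 0.812976
Parallel (A and [0.812976]): 1 − (1 − 0.779900)(1 − 0.812976) = 0.958836
Series ([0.958836], D, and E): 0.958836 × 0.807500 × 0.970900 = 0.7517

0.7517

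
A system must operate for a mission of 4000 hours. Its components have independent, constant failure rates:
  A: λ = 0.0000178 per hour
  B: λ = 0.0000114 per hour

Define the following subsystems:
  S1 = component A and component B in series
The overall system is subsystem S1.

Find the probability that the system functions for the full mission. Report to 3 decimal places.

0.890

R(A) = exp(−0.0000178 × 4000) = 0.93128
R(B) = exp(−0.0000114 × 4000) = 0.95542
Series (A and B): 0.93128 × 0.95542 = 0.890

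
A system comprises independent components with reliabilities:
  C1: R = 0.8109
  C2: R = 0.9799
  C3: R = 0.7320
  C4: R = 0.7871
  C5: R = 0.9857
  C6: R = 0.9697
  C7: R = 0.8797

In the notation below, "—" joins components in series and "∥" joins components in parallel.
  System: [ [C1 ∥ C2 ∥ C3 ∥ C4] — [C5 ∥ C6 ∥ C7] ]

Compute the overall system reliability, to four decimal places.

Parallel (C1, C2, C3, and C4): 1 − (1 − 0.810900)(1 − 0.979900)(1 − 0.732000)(1 − 0.787100) = 0.999783
Parallel (C5, C6, and C7): 1 − (1 − 0.985700)(1 − 0.969700)(1 − 0.879700) = 0.999948
Series ([0.999783] and [0.999948]): 0.999783 × 0.999948 = 0.9997

0.9997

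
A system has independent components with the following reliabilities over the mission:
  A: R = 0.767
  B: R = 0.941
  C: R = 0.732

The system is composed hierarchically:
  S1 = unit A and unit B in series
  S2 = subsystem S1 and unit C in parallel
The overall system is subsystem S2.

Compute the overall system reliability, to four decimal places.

0.9254

Series (A and B): 0.767000 × 0.941000 = 0.721747
Parallel ([0.721747] and C): 1 − (1 − 0.721747)(1 − 0.732000) = 0.9254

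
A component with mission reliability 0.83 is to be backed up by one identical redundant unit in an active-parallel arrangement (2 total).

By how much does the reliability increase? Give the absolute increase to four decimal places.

0.1411

R_before = 0.83
R_after = 1 − (1 − 0.83)^2 = 0.9711
ΔR = 0.9711 − 0.83 = 0.1411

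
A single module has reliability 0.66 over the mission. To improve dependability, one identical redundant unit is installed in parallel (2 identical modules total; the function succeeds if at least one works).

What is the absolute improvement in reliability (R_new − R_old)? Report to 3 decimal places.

0.224

R_before = 0.66
R_after = 1 − (1 − 0.66)^2 = 0.884
ΔR = 0.884 − 0.66 = 0.224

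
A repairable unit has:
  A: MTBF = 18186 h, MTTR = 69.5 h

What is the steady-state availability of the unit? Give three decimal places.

A(A) = MTBF/(MTBF+MTTR) = 18186/(18186+69.5) = 0.996

0.996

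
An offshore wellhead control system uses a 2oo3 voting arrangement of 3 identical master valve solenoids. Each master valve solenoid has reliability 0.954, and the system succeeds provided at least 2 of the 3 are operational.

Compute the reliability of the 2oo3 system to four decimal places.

R = Σ_{i=2}^{3} C(3,i) p^i (1−p)^{3−i} with p = 0.954
C(3,2)·0.954^2·0.046^1 = 0.125596
C(3,3)·0.954^3·0.046^0 = 0.868251
Sum = 0.9938

0.9938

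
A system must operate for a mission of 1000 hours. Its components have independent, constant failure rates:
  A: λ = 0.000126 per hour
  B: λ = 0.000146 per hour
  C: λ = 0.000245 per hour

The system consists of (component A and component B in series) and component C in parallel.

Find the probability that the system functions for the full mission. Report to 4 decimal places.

R(A) = exp(−0.000126 × 1000) = 0.881615
R(B) = exp(−0.000146 × 1000) = 0.864158
R(C) = exp(−0.000245 × 1000) = 0.782705
Series (A and B): 0.881615 × 0.864158 = 0.761855
Parallel ([0.761855] and C): 1 − (1 − 0.761855)(1 − 0.782705) = 0.9483

0.9483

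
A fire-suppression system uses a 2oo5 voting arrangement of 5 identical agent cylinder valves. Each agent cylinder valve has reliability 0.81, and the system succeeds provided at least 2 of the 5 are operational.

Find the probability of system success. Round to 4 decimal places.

0.9945

R = Σ_{i=2}^{5} C(5,i) p^i (1−p)^{5−i} with p = 0.81
C(5,2)·0.81^2·0.19^3 = 0.045002
C(5,3)·0.81^3·0.19^2 = 0.191850
C(5,4)·0.81^4·0.19^1 = 0.408944
C(5,5)·0.81^5·0.19^0 = 0.348678
Sum = 0.9945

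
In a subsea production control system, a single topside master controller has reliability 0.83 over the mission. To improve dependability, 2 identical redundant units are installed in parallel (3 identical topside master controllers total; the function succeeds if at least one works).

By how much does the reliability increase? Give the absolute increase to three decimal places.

R_before = 0.83
R_after = 1 − (1 − 0.83)^3 = 0.995
ΔR = 0.995 − 0.83 = 0.165

0.165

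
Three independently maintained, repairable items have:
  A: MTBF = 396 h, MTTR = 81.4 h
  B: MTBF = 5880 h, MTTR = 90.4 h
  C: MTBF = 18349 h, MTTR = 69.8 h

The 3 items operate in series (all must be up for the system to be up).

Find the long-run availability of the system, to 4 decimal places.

A(A) = MTBF/(MTBF+MTTR) = 396/(396+81.4) = 0.829493
A(B) = MTBF/(MTBF+MTTR) = 5880/(5880+90.4) = 0.984859
A(C) = MTBF/(MTBF+MTTR) = 18349/(18349+69.8) = 0.996210
Series availability: 0.829493 × 0.984859 × 0.996210 = 0.8138

0.8138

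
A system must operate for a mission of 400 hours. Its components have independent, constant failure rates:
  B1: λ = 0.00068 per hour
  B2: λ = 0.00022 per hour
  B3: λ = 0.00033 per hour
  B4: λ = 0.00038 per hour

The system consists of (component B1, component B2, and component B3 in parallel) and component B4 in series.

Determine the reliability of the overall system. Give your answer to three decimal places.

0.857

R(B1) = exp(−0.00068 × 400) = 0.76185
R(B2) = exp(−0.00022 × 400) = 0.91576
R(B3) = exp(−0.00033 × 400) = 0.87634
R(B4) = exp(−0.00038 × 400) = 0.85899
Parallel (B1, B2, and B3): 1 − (1 − 0.76185)(1 − 0.91576)(1 − 0.87634) = 0.99752
Series ([0.99752] and B4): 0.99752 × 0.85899 = 0.857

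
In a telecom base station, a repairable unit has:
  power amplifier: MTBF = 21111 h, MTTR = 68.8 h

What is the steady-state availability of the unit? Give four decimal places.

0.9968

A(power amplifier) = MTBF/(MTBF+MTTR) = 21111/(21111+68.8) = 0.9968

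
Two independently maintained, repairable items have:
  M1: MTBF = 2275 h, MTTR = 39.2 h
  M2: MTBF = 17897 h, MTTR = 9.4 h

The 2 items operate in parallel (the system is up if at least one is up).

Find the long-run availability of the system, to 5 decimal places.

0.99999

A(M1) = MTBF/(MTBF+MTTR) = 2275/(2275+39.2) = 0.983061
A(M2) = MTBF/(MTBF+MTTR) = 17897/(17897+9.4) = 0.999475
Parallel availability: 1 − (1 − 0.983061)(1 − 0.999475) = 0.99999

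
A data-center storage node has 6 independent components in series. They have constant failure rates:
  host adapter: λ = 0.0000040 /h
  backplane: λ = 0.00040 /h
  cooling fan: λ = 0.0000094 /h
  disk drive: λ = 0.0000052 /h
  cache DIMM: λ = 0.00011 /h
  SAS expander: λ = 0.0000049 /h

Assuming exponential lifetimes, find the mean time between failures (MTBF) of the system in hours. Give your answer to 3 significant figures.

Series of exponential components: λ_sys = Σ λ_i
λ_sys = 0.0000040 + 0.00040 + 0.0000094 + 0.0000052 + 0.00011 + 0.0000049 = 5.3350e-04 /h
MTBF = 1 / λ_sys = 1870 h

1870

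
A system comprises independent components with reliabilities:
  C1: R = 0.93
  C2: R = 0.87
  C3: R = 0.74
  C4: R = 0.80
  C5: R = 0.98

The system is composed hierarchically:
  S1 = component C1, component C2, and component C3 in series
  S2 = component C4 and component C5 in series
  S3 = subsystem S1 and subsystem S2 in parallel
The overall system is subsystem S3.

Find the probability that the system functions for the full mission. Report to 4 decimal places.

0.9133

Series (C1, C2, and C3): 0.930000 × 0.870000 × 0.740000 = 0.598734
Series (C4 and C5): 0.800000 × 0.980000 = 0.784000
Parallel ([0.598734] and [0.784000]): 1 − (1 − 0.598734)(1 − 0.784000) = 0.9133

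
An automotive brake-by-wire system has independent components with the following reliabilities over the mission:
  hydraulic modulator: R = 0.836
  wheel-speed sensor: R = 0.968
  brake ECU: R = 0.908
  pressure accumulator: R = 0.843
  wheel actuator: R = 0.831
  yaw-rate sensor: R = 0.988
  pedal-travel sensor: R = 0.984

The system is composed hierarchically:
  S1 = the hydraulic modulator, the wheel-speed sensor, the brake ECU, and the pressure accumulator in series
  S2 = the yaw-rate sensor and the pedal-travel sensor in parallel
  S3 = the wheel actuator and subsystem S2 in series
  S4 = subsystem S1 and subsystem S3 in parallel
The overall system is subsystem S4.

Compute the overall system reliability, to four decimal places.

0.9356

Series (hydraulic modulator, wheel-speed sensor, brake ECU, and pressure accumulator): 0.836000 × 0.968000 × 0.908000 × 0.843000 = 0.619434
Parallel (yaw-rate sensor and pedal-travel sensor): 1 − (1 − 0.988000)(1 − 0.984000) = 0.999808
Series (wheel actuator and [0.999808]): 0.831000 × 0.999808 = 0.830840
Parallel ([0.619434] and [0.830840]): 1 − (1 − 0.619434)(1 − 0.830840) = 0.9356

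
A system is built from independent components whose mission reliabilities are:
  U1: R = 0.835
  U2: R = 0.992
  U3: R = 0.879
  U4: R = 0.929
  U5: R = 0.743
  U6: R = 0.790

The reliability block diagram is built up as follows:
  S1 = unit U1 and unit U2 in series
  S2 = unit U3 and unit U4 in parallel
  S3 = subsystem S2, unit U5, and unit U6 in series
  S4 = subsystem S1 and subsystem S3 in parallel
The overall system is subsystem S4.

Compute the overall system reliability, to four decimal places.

Series (U1 and U2): 0.835000 × 0.992000 = 0.828320
Parallel (U3 and U4): 1 − (1 − 0.879000)(1 − 0.929000) = 0.991409
Series ([0.991409], U5, and U6): 0.991409 × 0.743000 × 0.790000 = 0.581927
Parallel ([0.828320] and [0.581927]): 1 − (1 − 0.828320)(1 − 0.581927) = 0.9282

0.9282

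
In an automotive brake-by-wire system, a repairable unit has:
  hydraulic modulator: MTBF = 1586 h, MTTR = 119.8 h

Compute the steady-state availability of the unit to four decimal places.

0.9298

A(hydraulic modulator) = MTBF/(MTBF+MTTR) = 1586/(1586+119.8) = 0.9298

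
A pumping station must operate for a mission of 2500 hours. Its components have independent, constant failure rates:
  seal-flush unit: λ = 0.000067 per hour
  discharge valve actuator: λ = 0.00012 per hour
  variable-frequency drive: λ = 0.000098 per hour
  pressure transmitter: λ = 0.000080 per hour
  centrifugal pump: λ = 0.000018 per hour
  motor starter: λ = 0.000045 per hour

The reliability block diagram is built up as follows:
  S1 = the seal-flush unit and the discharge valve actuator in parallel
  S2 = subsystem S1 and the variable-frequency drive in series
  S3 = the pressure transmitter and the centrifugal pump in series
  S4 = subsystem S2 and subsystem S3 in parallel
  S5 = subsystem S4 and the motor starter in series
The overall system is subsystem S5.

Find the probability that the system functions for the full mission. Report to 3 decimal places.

R(seal-flush unit) = exp(−0.000067 × 2500) = 0.84578
R(discharge valve actuator) = exp(−0.00012 × 2500) = 0.74082
R(variable-frequency drive) = exp(−0.000098 × 2500) = 0.78270
R(pressure transmitter) = exp(−0.000080 × 2500) = 0.81873
R(centrifugal pump) = exp(−0.000018 × 2500) = 0.95600
R(motor starter) = exp(−0.000045 × 2500) = 0.89360
Parallel (seal-flush unit and discharge valve actuator): 1 − (1 − 0.84578)(1 − 0.74082) = 0.96003
Series ([0.96003] and variable-frequency drive): 0.96003 × 0.78270 = 0.75142
Series (pressure transmitter and centrifugal pump): 0.81873 × 0.95600 = 0.78271
Parallel ([0.75142] and [0.78271]): 1 − (1 − 0.75142)(1 − 0.78271) = 0.94599
Series ([0.94599] and motor starter): 0.94599 × 0.89360 = 0.845

0.845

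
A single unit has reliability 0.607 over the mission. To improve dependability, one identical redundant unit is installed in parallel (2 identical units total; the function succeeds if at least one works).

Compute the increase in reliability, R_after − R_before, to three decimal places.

0.239

R_before = 0.607
R_after = 1 − (1 − 0.607)^2 = 0.846
ΔR = 0.846 − 0.607 = 0.239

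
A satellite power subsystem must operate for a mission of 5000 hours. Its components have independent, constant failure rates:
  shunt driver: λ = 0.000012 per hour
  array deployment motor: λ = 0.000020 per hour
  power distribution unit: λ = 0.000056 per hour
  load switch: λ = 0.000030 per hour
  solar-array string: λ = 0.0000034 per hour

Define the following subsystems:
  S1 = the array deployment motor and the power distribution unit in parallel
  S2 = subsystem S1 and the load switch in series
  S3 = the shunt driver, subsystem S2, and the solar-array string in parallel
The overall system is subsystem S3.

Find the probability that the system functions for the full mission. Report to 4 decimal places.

0.9998

R(shunt driver) = exp(−0.000012 × 5000) = 0.941765
R(array deployment motor) = exp(−0.000020 × 5000) = 0.904837
R(power distribution unit) = exp(−0.000056 × 5000) = 0.755784
R(load switch) = exp(−0.000030 × 5000) = 0.860708
R(solar-array string) = exp(−0.0000034 × 5000) = 0.983144
Parallel (array deployment motor and power distribution unit): 1 − (1 − 0.904837)(1 − 0.755784) = 0.976760
Series ([0.976760] and load switch): 0.976760 × 0.860708 = 0.840705
Parallel (shunt driver, [0.840705], and solar-array string): 1 − (1 − 0.941765)(1 − 0.840705)(1 − 0.983144) = 0.9998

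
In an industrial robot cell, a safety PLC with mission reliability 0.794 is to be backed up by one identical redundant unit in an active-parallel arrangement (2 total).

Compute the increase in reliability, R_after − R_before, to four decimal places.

0.1636

R_before = 0.794
R_after = 1 − (1 − 0.794)^2 = 0.9576
ΔR = 0.9576 − 0.794 = 0.1636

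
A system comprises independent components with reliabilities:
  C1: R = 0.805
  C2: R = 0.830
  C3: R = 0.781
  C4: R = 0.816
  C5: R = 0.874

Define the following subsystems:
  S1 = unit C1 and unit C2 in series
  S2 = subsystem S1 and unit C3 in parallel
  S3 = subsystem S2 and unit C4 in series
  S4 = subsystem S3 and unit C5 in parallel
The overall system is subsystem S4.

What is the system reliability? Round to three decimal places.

0.969

Series (C1 and C2): 0.80500 × 0.83000 = 0.66815
Parallel ([0.66815] and C3): 1 − (1 − 0.66815)(1 − 0.78100) = 0.92732
Series ([0.92732] and C4): 0.92732 × 0.81600 = 0.75669
Parallel ([0.75669] and C5): 1 − (1 − 0.75669)(1 − 0.87400) = 0.969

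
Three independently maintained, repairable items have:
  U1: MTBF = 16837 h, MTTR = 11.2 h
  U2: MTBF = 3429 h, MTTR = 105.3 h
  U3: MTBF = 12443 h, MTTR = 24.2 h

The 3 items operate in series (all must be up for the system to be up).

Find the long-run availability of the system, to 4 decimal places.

A(U1) = MTBF/(MTBF+MTTR) = 16837/(16837+11.2) = 0.999335
A(U2) = MTBF/(MTBF+MTTR) = 3429/(3429+105.3) = 0.970206
A(U3) = MTBF/(MTBF+MTTR) = 12443/(12443+24.2) = 0.998059
Series availability: 0.999335 × 0.970206 × 0.998059 = 0.9677

0.9677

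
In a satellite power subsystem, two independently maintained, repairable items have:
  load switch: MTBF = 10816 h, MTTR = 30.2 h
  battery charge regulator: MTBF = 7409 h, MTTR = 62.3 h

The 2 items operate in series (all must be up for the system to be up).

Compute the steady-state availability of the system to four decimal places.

A(load switch) = MTBF/(MTBF+MTTR) = 10816/(10816+30.2) = 0.997216
A(battery charge regulator) = MTBF/(MTBF+MTTR) = 7409/(7409+62.3) = 0.991661
Series availability: 0.997216 × 0.991661 = 0.9889

0.9889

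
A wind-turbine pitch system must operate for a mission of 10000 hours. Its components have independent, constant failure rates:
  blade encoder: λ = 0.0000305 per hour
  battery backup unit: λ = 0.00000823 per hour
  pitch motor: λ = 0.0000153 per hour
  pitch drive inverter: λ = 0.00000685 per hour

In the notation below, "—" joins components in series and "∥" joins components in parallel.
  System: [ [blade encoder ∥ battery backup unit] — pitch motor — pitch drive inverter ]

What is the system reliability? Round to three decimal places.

0.785

R(blade encoder) = exp(−0.0000305 × 10000) = 0.73712
R(battery backup unit) = exp(−0.00000823 × 10000) = 0.92100
R(pitch motor) = exp(−0.0000153 × 10000) = 0.85813
R(pitch drive inverter) = exp(−0.00000685 × 10000) = 0.93379
Parallel (blade encoder and battery backup unit): 1 − (1 − 0.73712)(1 − 0.92100) = 0.97923
Series ([0.97923], pitch motor, and pitch drive inverter): 0.97923 × 0.85813 × 0.93379 = 0.785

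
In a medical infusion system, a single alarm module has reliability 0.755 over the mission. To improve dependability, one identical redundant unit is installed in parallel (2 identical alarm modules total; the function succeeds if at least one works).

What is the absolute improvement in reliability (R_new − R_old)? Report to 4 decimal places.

0.1850

R_before = 0.755
R_after = 1 − (1 − 0.755)^2 = 0.9400
ΔR = 0.9400 − 0.755 = 0.1850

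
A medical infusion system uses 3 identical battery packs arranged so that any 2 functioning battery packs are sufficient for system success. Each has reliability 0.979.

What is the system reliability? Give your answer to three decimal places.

R = Σ_{i=2}^{3} C(3,i) p^i (1−p)^{3−i} with p = 0.979
C(3,2)·0.979^2·0.021^1 = 0.06038
C(3,3)·0.979^3·0.021^0 = 0.93831
Sum = 0.999

0.999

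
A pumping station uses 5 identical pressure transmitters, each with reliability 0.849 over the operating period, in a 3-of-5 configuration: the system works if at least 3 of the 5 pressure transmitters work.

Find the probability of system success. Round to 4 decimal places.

R = Σ_{i=3}^{5} C(5,i) p^i (1−p)^{5−i} with p = 0.849
C(5,3)·0.849^3·0.151^2 = 0.139533
C(5,4)·0.849^4·0.151^1 = 0.392263
C(5,5)·0.849^5·0.151^0 = 0.441101
Sum = 0.9729

0.9729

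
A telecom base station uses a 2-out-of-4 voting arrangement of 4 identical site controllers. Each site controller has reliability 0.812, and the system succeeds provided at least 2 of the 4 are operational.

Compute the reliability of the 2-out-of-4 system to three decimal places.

0.977

R = Σ_{i=2}^{4} C(4,i) p^i (1−p)^{4−i} with p = 0.812
C(4,2)·0.812^2·0.188^2 = 0.13982
C(4,3)·0.812^3·0.188^1 = 0.40261
C(4,4)·0.812^4·0.188^0 = 0.43473
Sum = 0.977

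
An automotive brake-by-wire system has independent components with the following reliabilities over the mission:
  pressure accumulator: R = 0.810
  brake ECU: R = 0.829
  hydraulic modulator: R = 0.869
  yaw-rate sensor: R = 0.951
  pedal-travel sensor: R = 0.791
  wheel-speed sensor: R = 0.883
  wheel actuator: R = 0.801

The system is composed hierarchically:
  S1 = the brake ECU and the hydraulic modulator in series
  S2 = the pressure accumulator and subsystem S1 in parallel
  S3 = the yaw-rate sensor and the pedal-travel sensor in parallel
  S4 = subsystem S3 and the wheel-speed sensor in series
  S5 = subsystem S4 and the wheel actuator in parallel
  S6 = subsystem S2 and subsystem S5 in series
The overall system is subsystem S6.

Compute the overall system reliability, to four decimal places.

0.9231

Series (brake ECU and hydraulic modulator): 0.829000 × 0.869000 = 0.720401
Parallel (pressure accumulator and [0.720401]): 1 − (1 − 0.810000)(1 − 0.720401) = 0.946876
Parallel (yaw-rate sensor and pedal-travel sensor): 1 − (1 − 0.951000)(1 − 0.791000) = 0.989759
Series ([0.989759] and wheel-speed sensor): 0.989759 × 0.883000 = 0.873957
Parallel ([0.873957] and wheel actuator): 1 − (1 − 0.873957)(1 − 0.801000) = 0.974917
Series ([0.946876] and [0.974917]): 0.946876 × 0.974917 = 0.9231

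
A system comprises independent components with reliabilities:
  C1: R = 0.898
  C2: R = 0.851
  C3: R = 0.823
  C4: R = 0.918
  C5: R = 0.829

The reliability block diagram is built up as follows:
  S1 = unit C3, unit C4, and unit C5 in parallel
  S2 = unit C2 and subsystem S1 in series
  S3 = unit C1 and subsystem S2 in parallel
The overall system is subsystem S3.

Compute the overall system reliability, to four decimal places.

Parallel (C3, C4, and C5): 1 − (1 − 0.823000)(1 − 0.918000)(1 − 0.829000) = 0.997518
Series (C2 and [0.997518]): 0.851000 × 0.997518 = 0.848888
Parallel (C1 and [0.848888]): 1 − (1 − 0.898000)(1 − 0.848888) = 0.9846

0.9846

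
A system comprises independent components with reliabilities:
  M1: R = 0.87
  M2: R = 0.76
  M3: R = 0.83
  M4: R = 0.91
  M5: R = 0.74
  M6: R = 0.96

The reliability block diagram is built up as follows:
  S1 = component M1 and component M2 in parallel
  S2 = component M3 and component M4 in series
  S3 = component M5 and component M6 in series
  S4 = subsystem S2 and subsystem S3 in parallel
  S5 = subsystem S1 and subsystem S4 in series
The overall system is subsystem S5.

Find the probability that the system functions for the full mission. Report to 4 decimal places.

Parallel (M1 and M2): 1 − (1 − 0.870000)(1 − 0.760000) = 0.968800
Series (M3 and M4): 0.830000 × 0.910000 = 0.755300
Series (M5 and M6): 0.740000 × 0.960000 = 0.710400
Parallel ([0.755300] and [0.710400]): 1 − (1 − 0.755300)(1 − 0.710400) = 0.929135
Series ([0.968800] and [0.929135]): 0.968800 × 0.929135 = 0.9001

0.9001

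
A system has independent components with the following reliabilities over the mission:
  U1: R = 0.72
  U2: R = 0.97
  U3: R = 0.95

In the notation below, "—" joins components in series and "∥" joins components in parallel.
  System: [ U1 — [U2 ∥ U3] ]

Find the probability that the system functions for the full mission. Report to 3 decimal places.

Parallel (U2 and U3): 1 − (1 − 0.97000)(1 − 0.95000) = 0.99850
Series (U1 and [0.99850]): 0.72000 × 0.99850 = 0.719

0.719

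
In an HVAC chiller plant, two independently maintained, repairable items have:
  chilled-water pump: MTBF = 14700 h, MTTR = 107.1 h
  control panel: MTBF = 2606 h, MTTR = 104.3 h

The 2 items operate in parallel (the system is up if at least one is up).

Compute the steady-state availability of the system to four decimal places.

0.9997

A(chilled-water pump) = MTBF/(MTBF+MTTR) = 14700/(14700+107.1) = 0.992767
A(control panel) = MTBF/(MTBF+MTTR) = 2606/(2606+104.3) = 0.961517
Parallel availability: 1 − (1 − 0.992767)(1 − 0.961517) = 0.9997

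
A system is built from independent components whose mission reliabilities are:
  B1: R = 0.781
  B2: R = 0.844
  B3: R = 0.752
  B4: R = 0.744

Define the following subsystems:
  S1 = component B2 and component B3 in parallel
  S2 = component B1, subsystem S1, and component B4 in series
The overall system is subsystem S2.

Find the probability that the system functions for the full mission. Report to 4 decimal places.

0.5586

Parallel (B2 and B3): 1 − (1 − 0.844000)(1 − 0.752000) = 0.961312
Series (B1, [0.961312], and B4): 0.781000 × 0.961312 × 0.744000 = 0.5586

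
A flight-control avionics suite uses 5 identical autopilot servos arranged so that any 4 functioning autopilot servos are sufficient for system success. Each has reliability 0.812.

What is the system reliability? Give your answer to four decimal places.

0.7617

R = Σ_{i=4}^{5} C(5,i) p^i (1−p)^{5−i} with p = 0.812
C(5,4)·0.812^4·0.188^1 = 0.408650
C(5,5)·0.812^5·0.188^0 = 0.353004
Sum = 0.7617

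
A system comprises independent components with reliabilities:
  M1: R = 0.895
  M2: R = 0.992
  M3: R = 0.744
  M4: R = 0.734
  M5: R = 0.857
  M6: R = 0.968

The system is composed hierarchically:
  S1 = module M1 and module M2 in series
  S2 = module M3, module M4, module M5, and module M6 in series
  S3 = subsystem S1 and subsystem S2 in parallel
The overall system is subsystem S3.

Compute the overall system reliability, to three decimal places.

0.939

Series (M1 and M2): 0.89500 × 0.99200 = 0.88784
Series (M3, M4, M5, and M6): 0.74400 × 0.73400 × 0.85700 × 0.96800 = 0.45303
Parallel ([0.88784] and [0.45303]): 1 − (1 − 0.88784)(1 − 0.45303) = 0.939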